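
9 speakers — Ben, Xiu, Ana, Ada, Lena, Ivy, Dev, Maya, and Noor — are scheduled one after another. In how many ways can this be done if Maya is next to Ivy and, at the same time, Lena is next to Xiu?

20160

Treat {Maya,Ivy} as one block (2 orders) and {Lena,Xiu} as another (2 orders).
That leaves 7 units to arrange: 2 × 2 × 7! = 4 × 5040 = 20160.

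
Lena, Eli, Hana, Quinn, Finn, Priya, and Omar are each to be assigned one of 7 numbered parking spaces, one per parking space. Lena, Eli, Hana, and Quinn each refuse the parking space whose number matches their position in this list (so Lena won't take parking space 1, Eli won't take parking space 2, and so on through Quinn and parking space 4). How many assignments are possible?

Let Aᵢ (for 1 ≤ i ≤ 4) be the placements that put person i in their forbidden parking space. Any j of these fix j positions, leaving (7−j)! ways to fill the rest, and there are C(4,j) ways to pick which j.
By inclusion–exclusion, the number of valid placements is Σ_{j=0}^{4} (−1)^j C(4,j)·(7−j)!.
Computing: 5040 − 2880 + 720 − 96 + 6 = 2790.

2790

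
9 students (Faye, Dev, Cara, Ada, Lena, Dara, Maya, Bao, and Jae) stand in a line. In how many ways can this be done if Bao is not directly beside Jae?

Of the 9! = 362880 arrangements, those with Bao and Jae adjacent number 2 × 8! = 80640 (treat the pair as a block with 2 internal orders).
So 362880 − 80640 = 282240 arrangements keep them apart.

282240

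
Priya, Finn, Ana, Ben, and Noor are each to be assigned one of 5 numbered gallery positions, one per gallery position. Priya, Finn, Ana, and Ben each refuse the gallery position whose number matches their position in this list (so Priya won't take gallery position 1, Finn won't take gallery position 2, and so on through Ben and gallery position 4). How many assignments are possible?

53

Let Aᵢ (for 1 ≤ i ≤ 4) be the placements that put person i in their forbidden gallery position. Any j of these fix j positions, leaving (5−j)! ways to fill the rest, and there are C(4,j) ways to pick which j.
By inclusion–exclusion, the number of valid placements is Σ_{j=0}^{4} (−1)^j C(4,j)·(5−j)!.
Computing: 120 − 96 + 36 − 8 + 1 = 53.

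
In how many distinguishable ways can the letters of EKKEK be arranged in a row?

Letter multiplicities in EKKEK: E×2, K×3.
The number of distinct arrangements is 5!/(3!·2!) = 120/12 = 10.

10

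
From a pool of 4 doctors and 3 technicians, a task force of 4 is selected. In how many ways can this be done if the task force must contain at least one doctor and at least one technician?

34

With no constraint there are C(7,4) = 35 possible selections.
Subtract selections that omit an entire group: no doctors → C(3,4) = 0; no technicians → C(4,4) = 1.
Both groups omitted at once is impossible, so 35 − 1 = 34.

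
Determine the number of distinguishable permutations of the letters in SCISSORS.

1680

Letter multiplicities in SCISSORS: C×1, I×1, O×1, R×1, S×4.
So there are 8! / (4!) = 1680 distinguishable arrangements.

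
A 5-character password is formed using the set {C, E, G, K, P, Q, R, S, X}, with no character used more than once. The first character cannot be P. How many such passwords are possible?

13440

The first character has 9−1 = 8 choices (anything except P).
The remaining 4 characters are filled from the other 8 symbols without repetition: 8 × 7 × 6 × 5 = 1680.
Total: 8 × 1680 = 13440.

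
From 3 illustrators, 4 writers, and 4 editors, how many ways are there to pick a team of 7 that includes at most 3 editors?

295

Split by how many editors are chosen (0 through 3).
Sum: C(4,0)·C(7,7) + C(4,1)·C(7,6) + C(4,2)·C(7,5) + C(4,3)·C(7,4) = 1 + 28 + 126 + 140 = 295.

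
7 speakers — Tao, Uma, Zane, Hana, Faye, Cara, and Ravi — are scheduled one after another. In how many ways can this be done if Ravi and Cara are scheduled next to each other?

1440

Treat {Ravi, Cara} as a single unit. There are 6 units to order, and the pair itself can be ordered 2 ways.
That gives 2 × 6! = 2 × 720 = 1440.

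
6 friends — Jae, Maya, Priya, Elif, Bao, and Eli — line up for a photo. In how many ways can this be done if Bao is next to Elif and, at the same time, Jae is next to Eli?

96

Treat {Bao,Elif} as one block (2 orders) and {Jae,Eli} as another (2 orders).
That leaves 4 units to arrange: 2 × 2 × 4! = 4 × 24 = 96.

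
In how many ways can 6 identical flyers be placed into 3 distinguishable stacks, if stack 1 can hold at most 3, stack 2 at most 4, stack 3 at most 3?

By stars and bars, unrestricted non-negative solutions to x_1+…+x_3 = 6 number C(6+2,2) = 28.
Subtract solutions that violate a single cap (substitute x_i' = x_i − (cap_i+1)): x_1 ≥ 4 gives C(4,2) = 6; x_2 ≥ 5 gives C(3,2) = 3; x_3 ≥ 4 gives C(4,2) = 6. Together 15.
No two caps can be exceeded simultaneously, so the pair terms are all 0.
By inclusion–exclusion the count is 28 − 15 + 0 = 13.

13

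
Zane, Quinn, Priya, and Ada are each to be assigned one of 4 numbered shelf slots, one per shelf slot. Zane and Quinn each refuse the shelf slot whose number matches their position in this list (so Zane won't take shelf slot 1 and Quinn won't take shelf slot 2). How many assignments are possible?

Let Aᵢ (for i ∈ {1, 2}) be the placements that put person i in their forbidden shelf slot. Any j of these fix j positions, leaving (4−j)! ways to fill the rest, and there are C(2,j) ways to pick which j.
By inclusion–exclusion, the number of valid placements is Σ_{j=0}^{2} (−1)^j C(2,j)·(4−j)!.
Computing: 24 − 12 + 2 = 14.

14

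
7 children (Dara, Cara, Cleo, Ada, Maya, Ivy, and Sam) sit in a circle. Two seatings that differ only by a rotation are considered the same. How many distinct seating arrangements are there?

Fix one person's seat to break rotational symmetry; the remaining 6 people can be arranged in (6)! = 720 ways.

720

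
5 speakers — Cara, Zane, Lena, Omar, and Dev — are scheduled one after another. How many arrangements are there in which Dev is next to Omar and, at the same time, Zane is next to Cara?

24

Treat {Dev,Omar} as one block (2 orders) and {Zane,Cara} as another (2 orders).
That leaves 3 units to arrange: 2 × 2 × 3! = 4 × 6 = 24.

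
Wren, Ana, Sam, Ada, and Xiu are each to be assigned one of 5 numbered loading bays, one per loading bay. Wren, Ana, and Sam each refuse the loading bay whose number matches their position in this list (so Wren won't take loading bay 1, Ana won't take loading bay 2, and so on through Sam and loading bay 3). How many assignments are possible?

64

Let Aᵢ (for i ∈ {1, 2, 3}) be the placements that put person i in their forbidden loading bay. Any j of these fix j positions, leaving (5−j)! ways to fill the rest, and there are C(3,j) ways to pick which j.
By inclusion–exclusion, the number of valid placements is Σ_{j=0}^{3} (−1)^j C(3,j)·(5−j)!.
Computing: 120 − 72 + 18 − 2 = 64.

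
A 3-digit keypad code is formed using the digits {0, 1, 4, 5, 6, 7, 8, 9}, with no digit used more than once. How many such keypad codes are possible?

Choose and order 3 of the 8 symbols: the first digit has 8 options, the next 7, then 6.
That product is 8 × 7 × 6 = 336.

336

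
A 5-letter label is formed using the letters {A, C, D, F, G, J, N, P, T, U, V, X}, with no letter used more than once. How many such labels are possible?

With no repetition, fill the 5 letters in order: 12 choices, then 11, down to 8.
12 × 11 × 10 × 9 × 8 = 95040.

95040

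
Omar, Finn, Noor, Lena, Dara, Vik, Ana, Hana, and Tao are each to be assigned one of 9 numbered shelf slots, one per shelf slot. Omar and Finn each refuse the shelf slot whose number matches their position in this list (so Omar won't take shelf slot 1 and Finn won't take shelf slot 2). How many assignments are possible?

287280

Let Aᵢ (for i ∈ {1, 2}) be the placements that put person i in their forbidden shelf slot. Any j of these fix j positions, leaving (9−j)! ways to fill the rest, and there are C(2,j) ways to pick which j.
By inclusion–exclusion, the number of valid placements is Σ_{j=0}^{2} (−1)^j C(2,j)·(9−j)!.
Computing: 362880 − 80640 + 5040 = 287280.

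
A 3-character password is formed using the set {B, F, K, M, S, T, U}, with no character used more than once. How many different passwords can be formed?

210

Choose and order 3 of the 7 symbols: the first character has 7 options, the next 6, then 5.
7 × 6 × 5 = 210.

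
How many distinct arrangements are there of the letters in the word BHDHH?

20

BHDHH has 5 letters with H appearing 3 times.
Dividing 5! = 120 by 3! = 6 for the repeated letters gives 20.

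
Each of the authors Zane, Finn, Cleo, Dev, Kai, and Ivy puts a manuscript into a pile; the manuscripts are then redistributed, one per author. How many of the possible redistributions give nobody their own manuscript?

Count assignments avoiding every fixed point. For any j of the 6 authors fixed to their own manuscript, the other 6−j can be arranged in (6−j)! ways.
By inclusion–exclusion this is Σ_{j=0}^{6} (−1)^j C(6,j)·(6−j)!.
Computing: 720 − 720 + 360 − 120 + 30 − 6 + 1 = 265.

265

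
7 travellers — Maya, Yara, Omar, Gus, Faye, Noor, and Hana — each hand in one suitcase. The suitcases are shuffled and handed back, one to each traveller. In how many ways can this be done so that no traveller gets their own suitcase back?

1854

This is the derangement count D_7: permutations of 7 items with no fixed point.
By inclusion–exclusion this is Σ_{j=0}^{7} (−1)^j C(7,j)·(7−j)!.
Computing: 5040 − 5040 + 2520 − 840 + 210 − 42 + 7 − 1 = 1854.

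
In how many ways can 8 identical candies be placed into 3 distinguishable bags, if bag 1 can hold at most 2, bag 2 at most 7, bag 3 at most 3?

By stars and bars, unrestricted non-negative solutions to x_1+…+x_3 = 8 number C(8+2,2) = 45.
Subtract solutions that violate a single cap (substitute x_i' = x_i − (cap_i+1)): x_1 ≥ 3 gives C(7,2) = 21; x_2 ≥ 8 gives C(2,2) = 1; x_3 ≥ 4 gives C(6,2) = 15. Together 37.
Add back pairs where two caps are both exceeded: 0 + 3 + 0 = 3.
By inclusion–exclusion the count is 45 − 37 + 3 = 11.

11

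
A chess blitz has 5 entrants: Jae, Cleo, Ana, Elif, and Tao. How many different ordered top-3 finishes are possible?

60

This is an ordered selection of 3 from 5: P(5,3).
That gives 5 × 4 × 3 = 60.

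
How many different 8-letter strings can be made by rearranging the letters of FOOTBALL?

10080

Letter multiplicities in FOOTBALL: A×1, B×1, F×1, L×2, O×2, T×1.
So there are 8! / (2!·2!) = 10080 distinguishable arrangements.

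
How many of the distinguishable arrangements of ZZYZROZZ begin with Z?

With the first slot taken by Z, it remains to arrange the other 7 letters (ZYZROZZ).
Those 7 letters have Z appearing 4 times, giving (7)!/(4!) = 210.

210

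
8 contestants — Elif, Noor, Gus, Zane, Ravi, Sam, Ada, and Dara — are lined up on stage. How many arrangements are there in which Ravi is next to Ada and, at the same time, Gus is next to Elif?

Treat {Ravi,Ada} as one block (2 orders) and {Gus,Elif} as another (2 orders).
That leaves 6 units to arrange: 2 × 2 × 6! = 4 × 720 = 2880.

2880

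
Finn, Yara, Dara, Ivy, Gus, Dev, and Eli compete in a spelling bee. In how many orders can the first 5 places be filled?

There are 7 choices for 1st place, 6 for 2nd, and so on down to 3 for position 5.
That gives 7 × 6 × 5 × 4 × 3 = 2520.

2520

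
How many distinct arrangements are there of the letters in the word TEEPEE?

Letter multiplicities in TEEPEE: E×4, P×1, T×1.
So there are 6! / (4!) = 30 distinguishable arrangements.

30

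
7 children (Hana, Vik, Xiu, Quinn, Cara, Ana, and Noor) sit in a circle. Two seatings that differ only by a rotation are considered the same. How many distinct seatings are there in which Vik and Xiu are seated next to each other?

240

Treat {Vik, Xiu} as one unit (2 internal orders) and seat the resulting 6 units around the table: (5)! circular arrangements.
So 2 × (5)! = 2 × 120 = 240.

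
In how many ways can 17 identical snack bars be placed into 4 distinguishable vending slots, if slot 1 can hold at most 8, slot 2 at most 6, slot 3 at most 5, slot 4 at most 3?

By stars and bars, unrestricted non-negative solutions to x_1+…+x_4 = 17 number C(17+3,3) = 1140.
Subtract solutions that violate a single cap (substitute x_i' = x_i − (cap_i+1)): x_1 ≥ 9 gives C(11,3) = 165; x_2 ≥ 7 gives C(13,3) = 286; x_3 ≥ 6 gives C(14,3) = 364; x_4 ≥ 4 gives C(16,3) = 560. Together 1375.
Add back pairs where two caps are both exceeded: 4 + 10 + 35 + 35 + 84 + 120 = 288.
Subtract triples: 0 + 0 + 0 + 1 = 1.
By inclusion–exclusion the count is 1140 − 1375 + 288 − 1 = 52.

52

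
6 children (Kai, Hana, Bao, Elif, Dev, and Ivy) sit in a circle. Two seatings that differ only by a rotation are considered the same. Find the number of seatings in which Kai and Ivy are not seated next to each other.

72

Without the restriction there are (5)! = 120 seatings.
Seatings with Kai beside Ivy: treat them as a block with 2 internal orders, giving 2 × (4)! = 48.
Subtracting, 120 − 48 = 72.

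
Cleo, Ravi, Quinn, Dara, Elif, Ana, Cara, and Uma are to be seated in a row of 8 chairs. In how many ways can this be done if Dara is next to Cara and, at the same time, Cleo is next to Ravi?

Treat {Dara,Cara} as one block (2 orders) and {Cleo,Ravi} as another (2 orders).
That leaves 6 units to arrange: 2 × 2 × 6! = 4 × 720 = 2880.

2880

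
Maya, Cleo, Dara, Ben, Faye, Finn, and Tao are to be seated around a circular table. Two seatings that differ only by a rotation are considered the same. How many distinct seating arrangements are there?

Around a circle, 7 distinct people have 7!/7 = (6)! = 720 rotationally distinct seatings.

720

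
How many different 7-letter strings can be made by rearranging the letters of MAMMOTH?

840

The 7 letters of MAMMOTH have repeats: M appearing 3 times.
Dividing 7! = 5040 by 3! = 6 for the repeated letters gives 840.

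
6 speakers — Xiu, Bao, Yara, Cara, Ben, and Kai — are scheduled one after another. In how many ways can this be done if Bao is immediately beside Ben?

240

Place the 4 others and the Bao-Ben pair as 5 objects in a line; the pair has 2 internal arrangements.
So the count is 2·(5)! = 240.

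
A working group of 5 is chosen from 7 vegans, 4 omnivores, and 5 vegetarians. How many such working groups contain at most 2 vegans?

2772

Split by how many vegans are chosen (0 through 2).
Sum: C(7,0)·C(9,5) + C(7,1)·C(9,4) + C(7,2)·C(9,3) = 126 + 882 + 1764 = 2772.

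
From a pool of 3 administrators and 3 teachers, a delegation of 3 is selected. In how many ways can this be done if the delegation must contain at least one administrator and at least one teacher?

18

With no constraint there are C(6,3) = 20 possible selections.
Subtract selections that omit an entire group: no administrators → C(3,3) = 1; no teachers → C(3,3) = 1.
Both groups omitted at once is impossible, so 20 − 2 = 18.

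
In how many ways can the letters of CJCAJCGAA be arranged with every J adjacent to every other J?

Treat the 2 copies of J as a single block. The multiset to arrange is then {JJ, A, A, A, C, C, C, G}, 8 items in all.
That gives (8)!/(3!·3!) = 1120 arrangements.

1120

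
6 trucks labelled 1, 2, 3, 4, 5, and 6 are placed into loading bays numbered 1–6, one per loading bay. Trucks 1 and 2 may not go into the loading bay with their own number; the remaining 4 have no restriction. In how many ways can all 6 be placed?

Let Aᵢ (for i ∈ {1, 2}) be the placements that put truck i in its forbidden loading bay. Any j of these fix j positions, leaving (6−j)! ways to fill the rest, and there are C(2,j) ways to pick which j.
By inclusion–exclusion, the number of valid placements is Σ_{j=0}^{2} (−1)^j C(2,j)·(6−j)!.
Computing: 720 − 240 + 24 = 504.

504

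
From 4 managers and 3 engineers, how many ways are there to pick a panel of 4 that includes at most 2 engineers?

Split by how many engineers are chosen (0 through 2).
Sum: C(3,0)·C(4,4) + C(3,1)·C(4,3) + C(3,2)·C(4,2) = 1 + 12 + 18 = 31.

31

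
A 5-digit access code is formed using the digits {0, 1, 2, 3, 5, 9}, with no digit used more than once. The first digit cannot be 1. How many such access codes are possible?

The first digit has 6−1 = 5 choices (anything except 1).
The remaining 4 digits are filled from the other 5 symbols without repetition: 5 × 4 × 3 × 2 = 120.
Total: 5 × 120 = 600.

600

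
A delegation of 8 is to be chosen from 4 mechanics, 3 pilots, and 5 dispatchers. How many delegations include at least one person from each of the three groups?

Unrestricted: C(12,8) = 495 ways to pick any 8 of the 12.
Subtract selections that omit an entire group: no mechanics → C(8,8) = 1; no pilots → C(9,8) = 9; no dispatchers → C(7,8) = 0.
Add back selections omitting two groups (i.e. drawn from a single group): C(4,8) + C(3,8) + C(5,8) = 0.
By inclusion–exclusion: 495 − 10 + 0 = 485.

485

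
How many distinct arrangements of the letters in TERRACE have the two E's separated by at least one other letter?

Total arrangements of TERRACE: 7!/(2!·2!) = 1260.
Arrangements with the E's together: treat EE as one letter, giving (6)!/(2!) = 360.
Subtracting, 1260 − 360 = 900 arrangements keep the E's apart.

900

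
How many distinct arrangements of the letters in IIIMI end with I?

4

Fix I in the last position and arrange the remaining 4 letters.
Those 4 letters have I appearing 3 times, giving (4)!/(3!) = 4.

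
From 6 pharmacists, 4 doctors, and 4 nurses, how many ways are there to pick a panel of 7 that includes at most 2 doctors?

2472

Split by how many doctors are chosen (0 through 2).
Sum: C(4,0)·C(10,7) + C(4,1)·C(10,6) + C(4,2)·C(10,5) = 120 + 840 + 1512 = 2472.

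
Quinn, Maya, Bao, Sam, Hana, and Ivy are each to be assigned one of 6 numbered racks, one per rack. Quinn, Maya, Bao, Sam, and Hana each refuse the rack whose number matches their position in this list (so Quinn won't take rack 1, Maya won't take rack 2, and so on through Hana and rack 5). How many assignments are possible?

Let Aᵢ (for 1 ≤ i ≤ 5) be the placements that put person i in their forbidden rack. Any j of these fix j positions, leaving (6−j)! ways to fill the rest, and there are C(5,j) ways to pick which j.
By inclusion–exclusion, the number of valid placements is Σ_{j=0}^{5} (−1)^j C(5,j)·(6−j)!.
Computing: 720 − 600 + 240 − 60 + 10 − 1 = 309.

309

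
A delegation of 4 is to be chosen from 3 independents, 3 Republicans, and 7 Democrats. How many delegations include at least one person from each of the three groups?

With no constraint there are C(13,4) = 715 possible selections.
Subtract selections that omit an entire group: no independents → C(10,4) = 210; no Republicans → C(10,4) = 210; no Democrats → C(6,4) = 15.
Add back selections omitting two groups (i.e. drawn from a single group): C(3,4) + C(3,4) + C(7,4) = 35.
By inclusion–exclusion: 715 − 435 + 35 = 315.

315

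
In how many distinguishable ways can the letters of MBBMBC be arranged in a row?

Letter multiplicities in MBBMBC: B×3, C×1, M×2.
Dividing 6! = 720 by 3!·2! = 12 for the repeated letters gives 60.

60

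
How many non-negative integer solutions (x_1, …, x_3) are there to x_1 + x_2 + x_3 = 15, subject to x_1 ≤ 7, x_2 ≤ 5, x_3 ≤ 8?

21

Ignoring the caps, the number of non-negative solutions to x_1+…+x_3 = 15 is C(17,2) = 136.
Subtract solutions that violate a single cap (substitute x_i' = x_i − (cap_i+1)): x_1 ≥ 8 gives C(9,2) = 36; x_2 ≥ 6 gives C(11,2) = 55; x_3 ≥ 9 gives C(8,2) = 28. Together 119.
Add back pairs where two caps are both exceeded: 3 + 0 + 1 = 4.
By inclusion–exclusion the count is 136 − 119 + 4 = 21.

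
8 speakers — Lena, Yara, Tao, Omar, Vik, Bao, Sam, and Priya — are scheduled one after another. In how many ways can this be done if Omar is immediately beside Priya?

Glue Omar and Priya into one block (2 internal orders), leaving 7 units to arrange in a row.
So the count is 2·(7)! = 10080.

10080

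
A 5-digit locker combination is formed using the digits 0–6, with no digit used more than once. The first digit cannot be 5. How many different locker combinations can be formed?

2160

The first digit has 7−1 = 6 choices (anything except 5).
The remaining 4 digits are filled from the other 6 symbols without repetition: 6 × 5 × 4 × 3 = 360.
Total: 6 × 360 = 2160.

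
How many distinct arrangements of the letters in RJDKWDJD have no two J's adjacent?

2520

There are 8!/(3!·2!) = 3360 arrangements of RJDKWDJD in total.
If the two J's are adjacent, glue them into one block, leaving 7 items to arrange: (7)!/(3!) = 840 ways.
Hence 3360 − 840 = 2520.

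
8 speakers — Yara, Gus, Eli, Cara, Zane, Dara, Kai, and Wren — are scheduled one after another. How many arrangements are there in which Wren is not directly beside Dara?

30240

Of the 8! = 40320 arrangements, those with Wren and Dara adjacent number 2 × 7! = 10080 (treat the pair as a block with 2 internal orders).
Complementary counting: 40320 − 10080 = 30240.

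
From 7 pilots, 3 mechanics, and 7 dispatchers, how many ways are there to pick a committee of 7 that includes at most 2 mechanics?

18447

Split by how many mechanics are chosen (0 through 2).
Sum: C(3,0)·C(14,7) + C(3,1)·C(14,6) + C(3,2)·C(14,5) = 3432 + 9009 + 6006 = 18447.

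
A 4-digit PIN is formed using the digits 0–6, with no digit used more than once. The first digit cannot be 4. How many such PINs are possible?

The first digit has 7−1 = 6 choices (anything except 4).
The remaining 3 digits are filled from the other 6 symbols without repetition: 6 × 5 × 4 = 120.
Total: 6 × 120 = 720.

720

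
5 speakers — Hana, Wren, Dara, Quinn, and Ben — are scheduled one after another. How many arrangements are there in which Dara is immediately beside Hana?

Glue Dara and Hana into one block (2 internal orders), leaving 4 units to arrange in a row.
That gives 2 × 4! = 2 × 24 = 48.

48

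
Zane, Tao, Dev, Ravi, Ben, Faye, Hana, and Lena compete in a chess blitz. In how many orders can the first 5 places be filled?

This is an ordered selection of 5 from 8: P(8,5).
That gives 8 × 7 × 6 × 5 × 4 = 6720.

6720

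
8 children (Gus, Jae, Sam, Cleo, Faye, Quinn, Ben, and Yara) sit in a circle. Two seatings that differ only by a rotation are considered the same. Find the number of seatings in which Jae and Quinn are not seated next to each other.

All circular seatings of 8 people number (7)! = 5040.
Those with Jae next to Quinn: fuse the pair into one unit and seat 7 units around a circle — 2·(6)! = 1440.
Subtracting, 5040 − 1440 = 3600.

3600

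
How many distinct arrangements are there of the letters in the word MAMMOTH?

840

Letter multiplicities in MAMMOTH: A×1, H×1, M×3, O×1, T×1.
Dividing 7! = 5040 by 3! = 6 for the repeated letters gives 840.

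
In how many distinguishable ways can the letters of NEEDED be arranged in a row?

60

Letter multiplicities in NEEDED: D×2, E×3, N×1.
So there are 6! / (3!·2!) = 60 distinguishable arrangements.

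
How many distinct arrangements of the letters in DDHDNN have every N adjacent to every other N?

20

Treat the 2 copies of N as a single block. The multiset to arrange is then {NN, D, D, D, H}, 5 items in all.
That gives (5)!/(3!) = 20 arrangements.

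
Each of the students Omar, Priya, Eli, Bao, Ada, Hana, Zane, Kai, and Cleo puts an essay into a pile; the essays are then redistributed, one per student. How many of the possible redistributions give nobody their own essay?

Let Aᵢ be the assignments in which student i gets their own essay. We want the size of the complement of A₁∪…∪A_9.
By inclusion–exclusion this is Σ_{j=0}^{9} (−1)^j C(9,j)·(9−j)!.
Computing: 362880 − 362880 + 181440 − 60480 + 15120 − 3024 + 504 − 72 + 9 − 1 = 133496.

133496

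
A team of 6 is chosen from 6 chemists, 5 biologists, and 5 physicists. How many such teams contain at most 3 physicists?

Split by how many physicists are chosen (0 through 3).
Sum: C(5,0)·C(11,6) + C(5,1)·C(11,5) + C(5,2)·C(11,4) + C(5,3)·C(11,3) = 462 + 2310 + 3300 + 1650 = 7722.

7722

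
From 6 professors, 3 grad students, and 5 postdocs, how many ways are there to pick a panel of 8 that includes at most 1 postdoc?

189

Split by how many postdocs are chosen (0 through 1).
Sum: C(5,0)·C(9,8) + C(5,1)·C(9,7) = 9 + 180 = 189.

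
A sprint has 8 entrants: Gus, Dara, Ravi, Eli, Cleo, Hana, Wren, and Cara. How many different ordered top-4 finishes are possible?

1680

There are 8 choices for 1st place, 7 for 2nd, and so on down to 5 for position 4.
That gives 8 × 7 × 6 × 5 = 1680.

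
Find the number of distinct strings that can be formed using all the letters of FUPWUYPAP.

FUPWUYPAP has 9 letters with P appearing 3 times and U appearing twice.
The number of distinct arrangements is 9!/(3!·2!) = 362880/12 = 30240.

30240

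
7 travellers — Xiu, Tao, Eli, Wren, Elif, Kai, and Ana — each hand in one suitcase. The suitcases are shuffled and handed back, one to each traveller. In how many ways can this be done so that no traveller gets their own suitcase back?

1854

This is the derangement count D_7: permutations of 7 items with no fixed point.
By inclusion–exclusion this is Σ_{j=0}^{7} (−1)^j C(7,j)·(7−j)!.
Computing: 5040 − 5040 + 2520 − 840 + 210 − 42 + 7 − 1 = 1854.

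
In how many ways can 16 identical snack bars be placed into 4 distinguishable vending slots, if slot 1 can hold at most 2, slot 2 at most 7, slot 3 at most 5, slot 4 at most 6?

By stars and bars, unrestricted non-negative solutions to x_1+…+x_4 = 16 number C(16+3,3) = 969.
Subtract solutions that violate a single cap (substitute x_i' = x_i − (cap_i+1)): x_1 ≥ 3 gives C(16,3) = 560; x_2 ≥ 8 gives C(11,3) = 165; x_3 ≥ 6 gives C(13,3) = 286; x_4 ≥ 7 gives C(12,3) = 220. Together 1231.
Add back pairs where two caps are both exceeded: 56 + 120 + 84 + 10 + 4 + 20 = 294.
Subtract triples: 0 + 0 + 1 + 0 = 1.
By inclusion–exclusion the count is 969 − 1231 + 294 − 1 = 31.

31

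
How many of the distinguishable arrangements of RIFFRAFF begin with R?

With the first slot taken by R, it remains to arrange the other 7 letters (IFFRAFF).
Those 7 letters have F appearing 4 times, giving (7)!/(4!) = 210.

210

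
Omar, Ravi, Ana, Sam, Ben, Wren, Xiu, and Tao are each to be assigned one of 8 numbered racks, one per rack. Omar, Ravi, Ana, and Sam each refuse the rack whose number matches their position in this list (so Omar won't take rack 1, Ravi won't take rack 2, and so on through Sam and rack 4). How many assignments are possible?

Let Aᵢ (for 1 ≤ i ≤ 4) be the placements that put person i in their forbidden rack. Any j of these fix j positions, leaving (8−j)! ways to fill the rest, and there are C(4,j) ways to pick which j.
By inclusion–exclusion, the number of valid placements is Σ_{j=0}^{4} (−1)^j C(4,j)·(8−j)!.
Computing: 40320 − 20160 + 4320 − 480 + 24 = 24024.

24024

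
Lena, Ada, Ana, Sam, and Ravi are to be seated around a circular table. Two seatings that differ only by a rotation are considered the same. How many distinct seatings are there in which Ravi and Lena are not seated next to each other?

All circular seatings of 5 people number (4)! = 24.
Those with Ravi next to Lena: fuse the pair into one unit and seat 4 units around a circle — 2·(3)! = 12.
Subtracting, 24 − 12 = 12.

12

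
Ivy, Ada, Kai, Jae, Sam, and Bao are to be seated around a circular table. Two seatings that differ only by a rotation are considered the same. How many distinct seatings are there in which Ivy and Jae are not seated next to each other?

72

Without the restriction there are (5)! = 120 seatings.
Those with Ivy next to Jae: fuse the pair into one unit and seat 5 units around a circle — 2·(4)! = 48.
Subtracting, 120 − 48 = 72.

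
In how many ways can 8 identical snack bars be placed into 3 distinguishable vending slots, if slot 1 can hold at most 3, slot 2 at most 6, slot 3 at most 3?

13

Ignoring the caps, the number of non-negative solutions to x_1+…+x_3 = 8 is C(10,2) = 45.
Subtract solutions that violate a single cap (substitute x_i' = x_i − (cap_i+1)): x_1 ≥ 4 gives C(6,2) = 15; x_2 ≥ 7 gives C(3,2) = 3; x_3 ≥ 4 gives C(6,2) = 15. Together 33.
Add back pairs where two caps are both exceeded: 0 + 1 + 0 = 1.
By inclusion–exclusion the count is 45 − 33 + 1 = 13.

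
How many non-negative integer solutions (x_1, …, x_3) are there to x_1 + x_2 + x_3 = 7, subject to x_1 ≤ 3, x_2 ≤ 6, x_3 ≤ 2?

Without the upper bounds there are C(9,2) = 36 ways to split 7 among 3 variables.
Subtract solutions that violate a single cap (substitute x_i' = x_i − (cap_i+1)): x_1 ≥ 4 gives C(5,2) = 10; x_2 ≥ 7 gives C(2,2) = 1; x_3 ≥ 3 gives C(6,2) = 15. Together 26.
Add back pairs where two caps are both exceeded: 0 + 1 + 0 = 1.
By inclusion–exclusion the count is 36 − 26 + 1 = 11.

11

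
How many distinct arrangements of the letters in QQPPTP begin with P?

With the first slot taken by P, it remains to arrange the other 5 letters (QQPTP).
Those 5 letters have P appearing twice and Q appearing twice, giving (5)!/(2!·2!) = 30.

30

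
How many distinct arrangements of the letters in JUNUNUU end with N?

30

With the last slot taken by N, it remains to arrange the other 6 letters (JUUNUU).
Those 6 letters have U appearing 4 times, giving (6)!/(4!) = 30.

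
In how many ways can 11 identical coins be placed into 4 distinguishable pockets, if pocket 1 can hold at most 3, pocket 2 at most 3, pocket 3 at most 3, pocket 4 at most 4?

10

Without the upper bounds there are C(14,3) = 364 ways to split 11 among 4 pockets.
Subtract solutions that violate a single cap (substitute x_i' = x_i − (cap_i+1)): x_1 ≥ 4 gives C(10,3) = 120; x_2 ≥ 4 gives C(10,3) = 120; x_3 ≥ 4 gives C(10,3) = 120; x_4 ≥ 5 gives C(9,3) = 84. Together 444.
Add back pairs where two caps are both exceeded: 20 + 20 + 10 + 20 + 10 + 10 = 90.
By inclusion–exclusion the count is 364 − 444 + 90 = 10.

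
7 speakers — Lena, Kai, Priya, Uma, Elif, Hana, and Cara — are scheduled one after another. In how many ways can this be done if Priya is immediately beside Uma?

Treat {Priya, Uma} as a single unit. There are 6 units to order, and the pair itself can be ordered 2 ways.
So the count is 2·(6)! = 1440.

1440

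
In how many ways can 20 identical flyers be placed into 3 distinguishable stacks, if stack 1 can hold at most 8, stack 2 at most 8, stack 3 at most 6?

By stars and bars, unrestricted non-negative solutions to x_1+…+x_3 = 20 number C(20+2,2) = 231.
Subtract solutions that violate a single cap (substitute x_i' = x_i − (cap_i+1)): x_1 ≥ 9 gives C(13,2) = 78; x_2 ≥ 9 gives C(13,2) = 78; x_3 ≥ 7 gives C(15,2) = 105. Together 261.
Add back pairs where two caps are both exceeded: 6 + 15 + 15 = 36.
By inclusion–exclusion the count is 231 − 261 + 36 = 6.

6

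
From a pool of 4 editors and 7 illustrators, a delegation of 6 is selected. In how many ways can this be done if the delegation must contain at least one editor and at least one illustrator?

Total 6-person selections from all 11: C(11,6) = 462.
Subtract selections that omit an entire group: no editors → C(7,6) = 7; no illustrators → C(4,6) = 0.
Both groups omitted at once is impossible, so 462 − 7 = 455.

455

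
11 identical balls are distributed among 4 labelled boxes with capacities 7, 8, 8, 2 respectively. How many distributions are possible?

160

Without the upper bounds there are C(14,3) = 364 ways to split 11 among 4 boxes.
Subtract solutions that violate a single cap (substitute x_i' = x_i − (cap_i+1)): x_1 ≥ 8 gives C(6,3) = 20; x_2 ≥ 9 gives C(5,3) = 10; x_3 ≥ 9 gives C(5,3) = 10; x_4 ≥ 3 gives C(11,3) = 165. Together 205.
Add back pairs where two caps are both exceeded: 0 + 0 + 1 + 0 + 0 + 0 = 1.
By inclusion–exclusion the count is 364 − 205 + 1 = 160.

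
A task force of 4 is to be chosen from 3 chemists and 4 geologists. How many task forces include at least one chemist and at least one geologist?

Unrestricted: C(7,4) = 35 ways to pick any 4 of the 7.
Selections missing a whole group: no chemists → C(4,4) = 1; no geologists → C(3,4) = 0.
Both groups omitted at once is impossible, so 35 − 1 = 34.

34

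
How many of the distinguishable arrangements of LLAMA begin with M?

6

With the first slot taken by M, it remains to arrange the other 4 letters (LLAA).
Those 4 letters have A appearing twice and L appearing twice, giving (4)!/(2!·2!) = 6.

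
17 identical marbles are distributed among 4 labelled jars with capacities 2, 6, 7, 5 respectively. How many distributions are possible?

Without the upper bounds there are C(20,3) = 1140 ways to split 17 among 4 jars.
Subtract solutions that violate a single cap (substitute x_i' = x_i − (cap_i+1)): x_1 ≥ 3 gives C(17,3) = 680; x_2 ≥ 7 gives C(13,3) = 286; x_3 ≥ 8 gives C(12,3) = 220; x_4 ≥ 6 gives C(14,3) = 364. Together 1550.
Add back pairs where two caps are both exceeded: 120 + 84 + 165 + 10 + 35 + 20 = 434.
Subtract triples: 0 + 4 + 1 + 0 = 5.
By inclusion–exclusion the count is 1140 − 1550 + 434 − 5 = 19.

19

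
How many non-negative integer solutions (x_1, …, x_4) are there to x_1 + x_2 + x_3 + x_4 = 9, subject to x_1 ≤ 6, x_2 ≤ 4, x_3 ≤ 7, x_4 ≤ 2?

91

By stars and bars, unrestricted non-negative solutions to x_1+…+x_4 = 9 number C(9+3,3) = 220.
Subtract solutions that violate a single cap (substitute x_i' = x_i − (cap_i+1)): x_1 ≥ 7 gives C(5,3) = 10; x_2 ≥ 5 gives C(7,3) = 35; x_3 ≥ 8 gives C(4,3) = 4; x_4 ≥ 3 gives C(9,3) = 84. Together 133.
Add back pairs where two caps are both exceeded: 0 + 0 + 0 + 0 + 4 + 0 = 4.
By inclusion–exclusion the count is 220 − 133 + 4 = 91.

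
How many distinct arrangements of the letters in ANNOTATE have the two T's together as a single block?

1260

Treat the 2 copies of T as a single block. The multiset to arrange is then {TT, A, A, E, N, N, O}, 7 items in all.
That gives (7)!/(2!·2!) = 1260 arrangements.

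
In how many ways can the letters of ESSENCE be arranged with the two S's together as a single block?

Treat the 2 copies of S as a single block. The multiset to arrange is then {SS, C, E, E, E, N}, 6 items in all.
That gives (6)!/(3!) = 120 arrangements.

120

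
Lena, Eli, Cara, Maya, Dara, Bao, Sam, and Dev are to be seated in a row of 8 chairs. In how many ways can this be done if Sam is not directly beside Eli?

Of the 8! = 40320 arrangements, those with Sam and Eli adjacent number 2 × 7! = 10080 (treat the pair as a block with 2 internal orders).
So 40320 − 10080 = 30240 arrangements keep them apart.

30240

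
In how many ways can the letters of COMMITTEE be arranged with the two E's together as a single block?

10080

Treat the 2 copies of E as a single block. The multiset to arrange is then {EE, C, I, M, M, O, T, T}, 8 items in all.
That gives (8)!/(2!·2!) = 10080 arrangements.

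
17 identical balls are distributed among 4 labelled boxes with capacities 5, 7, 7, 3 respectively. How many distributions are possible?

52

Ignoring the caps, the number of non-negative solutions to x_1+…+x_4 = 17 is C(20,3) = 1140.
Subtract solutions that violate a single cap (substitute x_i' = x_i − (cap_i+1)): x_1 ≥ 6 gives C(14,3) = 364; x_2 ≥ 8 gives C(12,3) = 220; x_3 ≥ 8 gives C(12,3) = 220; x_4 ≥ 4 gives C(16,3) = 560. Together 1364.
Add back pairs where two caps are both exceeded: 20 + 20 + 120 + 4 + 56 + 56 = 276.
By inclusion–exclusion the count is 1140 − 1364 + 276 = 52.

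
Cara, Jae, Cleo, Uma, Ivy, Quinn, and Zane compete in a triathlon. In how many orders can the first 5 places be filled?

This is an ordered selection of 5 from 7: P(7,5).
That gives 7 × 6 × 5 × 4 × 3 = 2520.

2520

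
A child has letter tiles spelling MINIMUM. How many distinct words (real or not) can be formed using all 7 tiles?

MINIMUM has 7 letters with I appearing twice and M appearing 3 times.
Dividing 7! = 5040 by 3!·2! = 12 for the repeated letters gives 420.

420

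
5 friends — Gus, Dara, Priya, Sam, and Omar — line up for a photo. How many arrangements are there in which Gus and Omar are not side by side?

There are 5! = 120 arrangements in all. If Gus and Omar are adjacent, merging them into one block gives 2·(4)! = 48 arrangements.
Complementary counting: 120 − 48 = 72.

72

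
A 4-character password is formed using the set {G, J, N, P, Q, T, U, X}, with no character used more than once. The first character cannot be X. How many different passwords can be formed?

1470

The first character has 8−1 = 7 choices (anything except X).
The remaining 3 characters are filled from the other 7 symbols without repetition: 7 × 6 × 5 = 210.
Total: 7 × 210 = 1470.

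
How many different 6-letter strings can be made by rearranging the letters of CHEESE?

120

CHEESE has 6 letters with E appearing 3 times.
The number of distinct arrangements is 6!/(3!) = 720/6 = 120.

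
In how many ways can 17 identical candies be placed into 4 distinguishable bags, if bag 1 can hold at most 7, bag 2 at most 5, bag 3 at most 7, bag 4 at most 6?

149

By stars and bars, unrestricted non-negative solutions to x_1+…+x_4 = 17 number C(17+3,3) = 1140.
Subtract solutions that violate a single cap (substitute x_i' = x_i − (cap_i+1)): x_1 ≥ 8 gives C(12,3) = 220; x_2 ≥ 6 gives C(14,3) = 364; x_3 ≥ 8 gives C(12,3) = 220; x_4 ≥ 7 gives C(13,3) = 286. Together 1090.
Add back pairs where two caps are both exceeded: 20 + 4 + 10 + 20 + 35 + 10 = 99.
By inclusion–exclusion the count is 1140 − 1090 + 99 = 149.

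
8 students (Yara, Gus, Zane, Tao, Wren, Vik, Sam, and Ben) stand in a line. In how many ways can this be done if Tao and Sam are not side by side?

There are 8! = 40320 arrangements in all. If Tao and Sam are adjacent, merging them into one block gives 2·(7)! = 10080 arrangements.
Complementary counting: 40320 − 10080 = 30240.

30240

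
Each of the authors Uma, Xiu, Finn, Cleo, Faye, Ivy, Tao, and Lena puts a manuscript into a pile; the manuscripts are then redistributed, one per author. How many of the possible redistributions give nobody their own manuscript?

Count assignments avoiding every fixed point. For any j of the 8 authors fixed to their own manuscript, the other 8−j can be arranged in (8−j)! ways.
By inclusion–exclusion this is Σ_{j=0}^{8} (−1)^j C(8,j)·(8−j)!.
Computing: 40320 − 40320 + 20160 − 6720 + 1680 − 336 + 56 − 8 + 1 = 14833.

14833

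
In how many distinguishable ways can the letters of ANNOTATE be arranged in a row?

Letter multiplicities in ANNOTATE: A×2, E×1, N×2, O×1, T×2.
The number of distinct arrangements is 8!/(2!·2!·2!) = 40320/8 = 5040.

5040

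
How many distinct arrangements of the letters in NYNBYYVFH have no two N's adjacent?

23520

Total arrangements of NYNBYYVFH: 9!/(3!·2!) = 30240.
If the two N's are adjacent, glue them into one block, leaving 8 items to arrange: (8)!/(3!) = 6720 ways.
Hence 30240 − 6720 = 23520.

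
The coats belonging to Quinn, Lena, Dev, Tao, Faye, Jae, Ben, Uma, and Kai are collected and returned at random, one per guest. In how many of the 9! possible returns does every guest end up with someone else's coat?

133496

Count assignments avoiding every fixed point. For any j of the 9 guests fixed to their own coat, the other 9−j can be arranged in (9−j)! ways.
By inclusion–exclusion this is Σ_{j=0}^{9} (−1)^j C(9,j)·(9−j)!.
Computing: 362880 − 362880 + 181440 − 60480 + 15120 − 3024 + 504 − 72 + 9 − 1 = 133496.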